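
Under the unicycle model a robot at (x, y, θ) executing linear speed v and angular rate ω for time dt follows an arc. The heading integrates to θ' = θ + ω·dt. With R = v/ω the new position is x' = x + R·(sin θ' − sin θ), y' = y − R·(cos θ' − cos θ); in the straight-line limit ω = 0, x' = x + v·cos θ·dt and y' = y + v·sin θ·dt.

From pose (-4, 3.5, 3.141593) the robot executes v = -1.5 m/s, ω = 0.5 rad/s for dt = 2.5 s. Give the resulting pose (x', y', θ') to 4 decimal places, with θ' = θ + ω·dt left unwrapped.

(-1.1530, 5.5540, 4.3916)

θ' = 3.1416 + 0.5·2.5 = 4.3916
R = v/ω = -1.5/0.5 = -3.0000
x' = -4 + -3.0000·(sin 4.3916 − sin 3.1416) = -1.1530
y' = 3.5 − -3.0000·(cos 4.3916 − cos 3.1416) = 5.5540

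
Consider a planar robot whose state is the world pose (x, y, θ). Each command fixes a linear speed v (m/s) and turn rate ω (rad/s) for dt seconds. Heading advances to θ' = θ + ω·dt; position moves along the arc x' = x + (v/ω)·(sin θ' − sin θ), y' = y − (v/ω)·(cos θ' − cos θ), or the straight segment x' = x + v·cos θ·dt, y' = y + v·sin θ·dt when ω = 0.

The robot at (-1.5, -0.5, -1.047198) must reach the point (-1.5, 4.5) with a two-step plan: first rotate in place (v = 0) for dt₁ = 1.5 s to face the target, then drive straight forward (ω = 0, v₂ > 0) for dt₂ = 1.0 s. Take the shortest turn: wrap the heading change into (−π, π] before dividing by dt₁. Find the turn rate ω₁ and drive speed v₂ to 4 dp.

heading to target = atan2(4.5−-0.5, -1.5−-1.5) = 1.5708
Δθ = wrap(1.5708 − -1.0472) = 2.6180; ω₁ = Δθ/dt₁ = 1.7453
distance = √((-1.5−-1.5)² + (4.5−-0.5)²) = 5.0000; v₂ = distance/dt₂ = 5.0000

ω₁ = 1.7453, v₂ = 5.0000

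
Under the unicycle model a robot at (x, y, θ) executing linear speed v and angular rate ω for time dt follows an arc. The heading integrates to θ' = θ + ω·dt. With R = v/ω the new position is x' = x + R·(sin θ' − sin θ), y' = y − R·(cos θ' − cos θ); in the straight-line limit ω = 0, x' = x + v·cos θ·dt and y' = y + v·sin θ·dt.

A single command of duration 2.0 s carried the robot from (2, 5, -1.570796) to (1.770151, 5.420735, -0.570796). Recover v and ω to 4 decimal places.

Δθ = -0.570796 − -1.570796 = 1.000000
ω = Δθ/dt = 1.000000/2.0 = 0.5000
R = −Δy/(cos θ' − cos θ) = -0.5000
v = R·ω = -0.5000·0.5000 = -0.2500

v = -0.2500, ω = 0.5000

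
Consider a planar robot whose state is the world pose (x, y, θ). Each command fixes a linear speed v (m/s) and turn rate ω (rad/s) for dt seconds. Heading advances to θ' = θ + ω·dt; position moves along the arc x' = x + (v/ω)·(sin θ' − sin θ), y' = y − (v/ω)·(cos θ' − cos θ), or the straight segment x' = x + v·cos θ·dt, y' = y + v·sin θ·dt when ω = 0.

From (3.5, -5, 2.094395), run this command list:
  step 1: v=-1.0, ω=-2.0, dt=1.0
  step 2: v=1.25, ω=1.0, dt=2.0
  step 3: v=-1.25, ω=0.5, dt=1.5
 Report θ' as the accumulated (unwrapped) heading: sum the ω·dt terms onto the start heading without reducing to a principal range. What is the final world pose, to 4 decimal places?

step 1: θ'=0.0944 (R=0.5000) → pose (3.1141, -5.7478, 0.0944)
step 2: θ'=2.0944 (R=1.2500) → pose (4.0788, -3.8783, 2.0944)
step 3: θ'=2.8444 (R=-2.5000) → pose (5.5118, -5.0187, 2.8444)

(5.5118, -5.0187, 2.8444)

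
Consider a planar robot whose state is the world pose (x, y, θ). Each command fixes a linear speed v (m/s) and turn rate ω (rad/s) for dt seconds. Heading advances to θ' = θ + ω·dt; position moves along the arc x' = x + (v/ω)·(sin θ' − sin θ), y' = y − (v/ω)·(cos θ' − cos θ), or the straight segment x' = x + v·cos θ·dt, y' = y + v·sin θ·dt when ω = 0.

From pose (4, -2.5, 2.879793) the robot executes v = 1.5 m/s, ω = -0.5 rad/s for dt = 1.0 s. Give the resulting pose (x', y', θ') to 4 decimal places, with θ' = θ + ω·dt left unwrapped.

θ' = 2.8798 + -0.5·1.0 = 2.3798
R = v/ω = 1.5/-0.5 = -3.0000
x' = 4 + -3.0000·(sin 2.3798 − sin 2.8798) = 2.7058
y' = -2.5 − -3.0000·(cos 2.3798 − cos 2.8798) = -1.7730

(2.7058, -1.7730, 2.3798)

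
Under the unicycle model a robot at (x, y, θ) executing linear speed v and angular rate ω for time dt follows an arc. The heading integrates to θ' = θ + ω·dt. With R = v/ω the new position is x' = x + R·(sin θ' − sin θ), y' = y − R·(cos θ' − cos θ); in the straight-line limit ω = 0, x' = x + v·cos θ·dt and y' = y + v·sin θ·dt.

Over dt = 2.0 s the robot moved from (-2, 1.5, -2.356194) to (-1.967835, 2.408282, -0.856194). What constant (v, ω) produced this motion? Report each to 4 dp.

v = -0.5000, ω = 0.7500

Δθ = -0.856194 − -2.356194 = 1.500000
ω = Δθ/dt = 1.500000/2.0 = 0.7500
R = −Δy/(cos θ' − cos θ) = -0.6667
v = R·ω = -0.6667·0.7500 = -0.5000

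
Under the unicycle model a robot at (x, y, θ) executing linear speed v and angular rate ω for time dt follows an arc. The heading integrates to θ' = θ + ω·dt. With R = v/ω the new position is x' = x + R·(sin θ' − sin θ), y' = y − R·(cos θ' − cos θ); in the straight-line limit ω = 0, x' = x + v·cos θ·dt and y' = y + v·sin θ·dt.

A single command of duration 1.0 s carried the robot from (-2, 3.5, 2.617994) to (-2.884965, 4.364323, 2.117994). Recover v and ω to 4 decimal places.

v = 1.2500, ω = -0.5000

Δθ = 2.117994 − 2.617994 = -0.500000
ω = Δθ/dt = -0.500000/1.0 = -0.5000
R = Δx/(sin θ' − sin θ) = -2.5000
v = R·ω = -2.5000·-0.5000 = 1.2500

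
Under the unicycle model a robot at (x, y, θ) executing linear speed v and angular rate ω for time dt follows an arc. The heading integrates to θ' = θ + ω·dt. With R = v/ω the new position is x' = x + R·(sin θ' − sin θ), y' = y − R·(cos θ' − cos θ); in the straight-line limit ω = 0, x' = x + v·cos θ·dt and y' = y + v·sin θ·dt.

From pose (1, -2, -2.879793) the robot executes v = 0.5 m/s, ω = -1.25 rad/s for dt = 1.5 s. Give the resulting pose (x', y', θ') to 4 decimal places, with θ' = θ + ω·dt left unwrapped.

(0.4968, -1.5967, -4.7548)

θ' = -2.8798 + -1.25·1.5 = -4.7548
R = v/ω = 0.5/-1.25 = -0.4000
x' = 1 + -0.4000·(sin -4.7548 − sin -2.8798) = 0.4968
y' = -2 − -0.4000·(cos -4.7548 − cos -2.8798) = -1.5967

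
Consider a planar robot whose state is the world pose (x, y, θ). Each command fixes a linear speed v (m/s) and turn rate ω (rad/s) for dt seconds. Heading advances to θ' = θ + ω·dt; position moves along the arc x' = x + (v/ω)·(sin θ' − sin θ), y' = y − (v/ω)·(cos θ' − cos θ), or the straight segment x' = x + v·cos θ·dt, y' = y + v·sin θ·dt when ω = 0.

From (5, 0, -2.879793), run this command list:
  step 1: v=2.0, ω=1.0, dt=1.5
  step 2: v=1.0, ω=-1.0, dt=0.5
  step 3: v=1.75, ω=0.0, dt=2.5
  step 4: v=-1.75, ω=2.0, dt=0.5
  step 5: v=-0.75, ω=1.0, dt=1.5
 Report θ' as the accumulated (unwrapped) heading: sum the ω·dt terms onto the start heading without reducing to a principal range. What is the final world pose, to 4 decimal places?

step 1: θ'=-1.3798 (R=2.0000) → pose (3.5540, -2.3115, -1.3798)
step 2: θ'=-1.8798 (R=-1.0000) → pose (3.5248, -2.8055, -1.8798)
step 3: θ'=-1.8798 (straight) → pose (2.1944, -6.9733, -1.8798)
step 4: θ'=-0.8798 (R=-0.8750) → pose (2.0351, -6.1495, -0.8798)
step 5: θ'=0.6202 (R=-0.7500) → pose (1.0212, -6.0172, 0.6202)

(1.0212, -6.0172, 0.6202)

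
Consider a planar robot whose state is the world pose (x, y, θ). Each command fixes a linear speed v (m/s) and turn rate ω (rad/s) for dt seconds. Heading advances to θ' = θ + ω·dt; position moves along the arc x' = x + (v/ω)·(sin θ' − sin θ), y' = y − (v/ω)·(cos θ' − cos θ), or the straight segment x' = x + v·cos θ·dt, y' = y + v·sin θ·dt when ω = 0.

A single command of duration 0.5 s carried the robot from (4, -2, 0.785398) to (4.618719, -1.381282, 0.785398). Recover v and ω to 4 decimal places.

v = 1.7500, ω = 0.0000

Δθ = 0.785398 − 0.785398 = 0.000000
ω = Δθ/dt = 0.000000/0.5 = 0.0000
ω = 0 → v = (Δx·cos θ + Δy·sin θ)/dt = 1.7500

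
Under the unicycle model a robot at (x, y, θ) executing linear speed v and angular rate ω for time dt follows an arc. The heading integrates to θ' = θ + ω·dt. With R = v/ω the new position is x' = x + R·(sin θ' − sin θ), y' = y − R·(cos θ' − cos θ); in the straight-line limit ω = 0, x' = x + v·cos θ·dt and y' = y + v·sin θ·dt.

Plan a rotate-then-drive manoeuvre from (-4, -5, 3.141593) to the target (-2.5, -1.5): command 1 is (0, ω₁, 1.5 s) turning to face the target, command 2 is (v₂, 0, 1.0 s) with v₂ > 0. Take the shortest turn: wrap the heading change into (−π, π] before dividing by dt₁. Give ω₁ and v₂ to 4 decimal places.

heading to target = atan2(-1.5−-5, -2.5−-4) = 1.1659
Δθ = wrap(1.1659 − 3.1416) = -1.9757; ω₁ = Δθ/dt₁ = -1.3171
distance = √((-2.5−-4)² + (-1.5−-5)²) = 3.8079; v₂ = distance/dt₂ = 3.8079

ω₁ = -1.3171, v₂ = 3.8079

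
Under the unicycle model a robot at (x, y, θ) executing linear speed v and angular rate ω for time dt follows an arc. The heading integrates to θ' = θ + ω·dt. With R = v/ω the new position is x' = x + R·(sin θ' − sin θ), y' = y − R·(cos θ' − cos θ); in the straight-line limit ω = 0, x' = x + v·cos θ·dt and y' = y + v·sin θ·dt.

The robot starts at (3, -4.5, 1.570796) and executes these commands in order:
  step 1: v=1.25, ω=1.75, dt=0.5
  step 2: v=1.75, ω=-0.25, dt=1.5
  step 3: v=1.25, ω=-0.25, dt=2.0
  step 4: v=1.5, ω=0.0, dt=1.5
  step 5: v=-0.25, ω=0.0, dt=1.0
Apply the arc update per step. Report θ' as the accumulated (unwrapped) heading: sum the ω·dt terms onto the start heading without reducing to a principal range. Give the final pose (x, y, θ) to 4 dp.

(0.4754, 2.4622, 1.5708)

step 1: θ'=2.4458 (R=0.7143) → pose (2.7436, -3.9518, 2.4458)
step 2: θ'=2.0708 (R=-7.0000) → pose (1.0875, -1.9349, 2.0708)
step 3: θ'=1.5708 (R=-5.0000) → pose (0.4754, 0.4622, 1.5708)
step 4: θ'=1.5708 (straight) → pose (0.4754, 2.7122, 1.5708)
step 5: θ'=1.5708 (straight) → pose (0.4754, 2.4622, 1.5708)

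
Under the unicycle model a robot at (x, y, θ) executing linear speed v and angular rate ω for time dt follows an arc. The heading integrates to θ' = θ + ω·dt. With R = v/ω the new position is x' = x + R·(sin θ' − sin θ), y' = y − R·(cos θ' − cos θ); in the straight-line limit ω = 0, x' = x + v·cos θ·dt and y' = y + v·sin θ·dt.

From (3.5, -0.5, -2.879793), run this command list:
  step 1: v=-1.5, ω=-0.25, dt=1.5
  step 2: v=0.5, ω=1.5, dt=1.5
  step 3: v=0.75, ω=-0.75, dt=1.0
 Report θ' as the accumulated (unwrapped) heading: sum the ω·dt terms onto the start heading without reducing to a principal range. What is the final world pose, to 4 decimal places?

(5.5507, -1.5631, -1.7548)

step 1: θ'=-3.2548 (R=6.0000) → pose (5.7307, -0.3340, -3.2548)
step 2: θ'=-1.0048 (R=0.3333) → pose (5.4117, -0.8439, -1.0048)
step 3: θ'=-1.7548 (R=-1.0000) → pose (5.5507, -1.5631, -1.7548)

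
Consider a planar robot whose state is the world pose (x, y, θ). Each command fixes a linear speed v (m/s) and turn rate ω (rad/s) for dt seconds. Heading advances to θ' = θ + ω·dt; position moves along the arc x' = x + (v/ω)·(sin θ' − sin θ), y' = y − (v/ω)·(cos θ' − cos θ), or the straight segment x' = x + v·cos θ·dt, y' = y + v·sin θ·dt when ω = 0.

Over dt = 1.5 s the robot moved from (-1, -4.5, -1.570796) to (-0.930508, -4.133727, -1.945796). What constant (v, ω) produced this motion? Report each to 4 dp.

Δθ = -1.945796 − -1.570796 = -0.375000
ω = Δθ/dt = -0.375000/1.5 = -0.2500
R = −Δy/(cos θ' − cos θ) = 1.0000
v = R·ω = 1.0000·-0.2500 = -0.2500

v = -0.2500, ω = -0.2500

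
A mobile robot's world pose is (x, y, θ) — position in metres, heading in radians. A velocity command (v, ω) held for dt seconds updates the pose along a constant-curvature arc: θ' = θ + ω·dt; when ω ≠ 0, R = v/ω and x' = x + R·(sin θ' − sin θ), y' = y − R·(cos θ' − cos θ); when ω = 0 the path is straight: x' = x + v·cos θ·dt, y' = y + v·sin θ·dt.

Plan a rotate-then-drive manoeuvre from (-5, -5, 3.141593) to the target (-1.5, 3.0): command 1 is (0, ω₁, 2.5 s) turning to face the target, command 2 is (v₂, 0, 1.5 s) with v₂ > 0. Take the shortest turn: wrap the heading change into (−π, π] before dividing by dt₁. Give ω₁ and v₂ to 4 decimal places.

ω₁ = -0.7933, v₂ = 5.8214

heading to target = atan2(3−-5, -1.5−-5) = 1.1584
Δθ = wrap(1.1584 − 3.1416) = -1.9832; ω₁ = Δθ/dt₁ = -0.7933
distance = √((-1.5−-5)² + (3−-5)²) = 8.7321; v₂ = distance/dt₂ = 5.8214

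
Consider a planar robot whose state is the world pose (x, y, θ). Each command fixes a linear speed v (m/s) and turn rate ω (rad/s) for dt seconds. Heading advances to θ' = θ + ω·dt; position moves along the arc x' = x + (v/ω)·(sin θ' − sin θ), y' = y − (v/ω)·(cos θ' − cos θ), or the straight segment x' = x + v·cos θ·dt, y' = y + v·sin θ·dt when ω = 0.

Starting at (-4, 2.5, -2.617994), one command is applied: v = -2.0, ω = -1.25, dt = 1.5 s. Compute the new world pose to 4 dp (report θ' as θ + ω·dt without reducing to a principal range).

θ' = -2.6180 + -1.25·1.5 = -4.4930
R = v/ω = -2.0/-1.25 = 1.6000
x' = -4 + 1.6000·(sin -4.4930 − sin -2.6180) = -1.6384
y' = 2.5 − 1.6000·(cos -4.4930 − cos -2.6180) = 1.4626

(-1.6384, 1.4626, -4.4930)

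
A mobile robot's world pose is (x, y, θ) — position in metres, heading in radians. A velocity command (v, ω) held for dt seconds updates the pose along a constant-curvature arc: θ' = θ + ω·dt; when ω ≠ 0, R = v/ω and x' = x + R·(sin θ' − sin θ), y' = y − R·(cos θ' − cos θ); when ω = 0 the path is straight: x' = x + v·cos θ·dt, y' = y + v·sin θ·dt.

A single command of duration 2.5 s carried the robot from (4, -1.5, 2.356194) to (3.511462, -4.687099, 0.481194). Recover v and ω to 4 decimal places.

v = -1.5000, ω = -0.7500

Δθ = 0.481194 − 2.356194 = -1.875000
ω = Δθ/dt = -1.875000/2.5 = -0.7500
R = −Δy/(cos θ' − cos θ) = 2.0000
v = R·ω = 2.0000·-0.7500 = -1.5000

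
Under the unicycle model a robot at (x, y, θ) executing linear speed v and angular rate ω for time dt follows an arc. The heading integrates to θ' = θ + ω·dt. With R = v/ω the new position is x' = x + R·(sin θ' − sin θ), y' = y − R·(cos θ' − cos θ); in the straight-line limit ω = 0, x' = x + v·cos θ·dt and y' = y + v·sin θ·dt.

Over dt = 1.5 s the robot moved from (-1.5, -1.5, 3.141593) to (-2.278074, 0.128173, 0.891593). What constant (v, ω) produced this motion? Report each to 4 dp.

Δθ = 0.891593 − 3.141593 = -2.250000
ω = Δθ/dt = -2.250000/1.5 = -1.5000
R = −Δy/(cos θ' − cos θ) = -1.0000
v = R·ω = -1.0000·-1.5000 = 1.5000

v = 1.5000, ω = -1.5000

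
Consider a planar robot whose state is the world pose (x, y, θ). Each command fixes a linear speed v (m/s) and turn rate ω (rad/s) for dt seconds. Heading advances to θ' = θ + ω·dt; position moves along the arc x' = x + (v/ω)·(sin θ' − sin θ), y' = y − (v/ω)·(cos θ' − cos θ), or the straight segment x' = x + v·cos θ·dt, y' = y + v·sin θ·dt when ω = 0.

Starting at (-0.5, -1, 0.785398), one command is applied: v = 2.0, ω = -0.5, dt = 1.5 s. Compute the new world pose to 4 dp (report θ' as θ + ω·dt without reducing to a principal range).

(2.1869, 0.1691, 0.0354)

θ' = 0.7854 + -0.5·1.5 = 0.0354
R = v/ω = 2.0/-0.5 = -4.0000
x' = -0.5 + -4.0000·(sin 0.0354 − sin 0.7854) = 2.1869
y' = -1 − -4.0000·(cos 0.0354 − cos 0.7854) = 0.1691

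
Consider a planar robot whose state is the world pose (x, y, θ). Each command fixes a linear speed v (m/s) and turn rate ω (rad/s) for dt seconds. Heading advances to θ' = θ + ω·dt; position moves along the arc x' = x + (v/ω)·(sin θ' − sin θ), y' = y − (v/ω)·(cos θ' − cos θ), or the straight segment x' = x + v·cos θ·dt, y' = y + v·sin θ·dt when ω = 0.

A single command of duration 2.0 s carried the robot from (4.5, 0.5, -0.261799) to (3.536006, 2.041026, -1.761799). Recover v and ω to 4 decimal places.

v = -1.0000, ω = -0.7500

Δθ = -1.761799 − -0.261799 = -1.500000
ω = Δθ/dt = -1.500000/2.0 = -0.7500
R = −Δy/(cos θ' − cos θ) = 1.3333
v = R·ω = 1.3333·-0.7500 = -1.0000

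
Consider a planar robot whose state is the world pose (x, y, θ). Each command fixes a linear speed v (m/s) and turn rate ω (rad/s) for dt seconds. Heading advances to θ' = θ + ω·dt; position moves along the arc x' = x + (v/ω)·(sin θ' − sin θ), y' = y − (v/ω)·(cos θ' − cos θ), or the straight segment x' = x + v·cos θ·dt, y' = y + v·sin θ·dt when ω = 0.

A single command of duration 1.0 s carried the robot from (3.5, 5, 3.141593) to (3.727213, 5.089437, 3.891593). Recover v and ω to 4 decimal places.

Δθ = 3.891593 − 3.141593 = 0.750000
ω = Δθ/dt = 0.750000/1.0 = 0.7500
R = Δx/(sin θ' − sin θ) = -0.3333
v = R·ω = -0.3333·0.7500 = -0.2500

v = -0.2500, ω = 0.7500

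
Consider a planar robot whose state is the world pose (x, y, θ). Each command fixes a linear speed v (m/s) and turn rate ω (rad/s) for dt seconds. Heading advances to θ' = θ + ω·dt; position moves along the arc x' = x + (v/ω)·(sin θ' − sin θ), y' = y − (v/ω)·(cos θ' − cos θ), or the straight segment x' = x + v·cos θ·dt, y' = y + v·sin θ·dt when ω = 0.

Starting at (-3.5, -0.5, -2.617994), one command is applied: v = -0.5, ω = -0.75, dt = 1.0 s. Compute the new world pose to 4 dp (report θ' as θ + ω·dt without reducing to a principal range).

θ' = -2.6180 + -0.75·1.0 = -3.3680
R = v/ω = -0.5/-0.75 = 0.6667
x' = -3.5 + 0.6667·(sin -3.3680 − sin -2.6180) = -3.0170
y' = -0.5 − 0.6667·(cos -3.3680 − cos -2.6180) = -0.4277

(-3.0170, -0.4277, -3.3680)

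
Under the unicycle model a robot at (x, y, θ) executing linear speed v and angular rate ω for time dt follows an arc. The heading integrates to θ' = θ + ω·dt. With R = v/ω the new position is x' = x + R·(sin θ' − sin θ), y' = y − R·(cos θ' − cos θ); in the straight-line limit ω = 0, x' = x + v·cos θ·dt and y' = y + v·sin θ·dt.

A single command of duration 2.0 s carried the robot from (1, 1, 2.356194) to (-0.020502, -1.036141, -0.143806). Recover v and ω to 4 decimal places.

v = -1.5000, ω = -1.2500

Δθ = -0.143806 − 2.356194 = -2.500000
ω = Δθ/dt = -2.500000/2.0 = -1.2500
R = −Δy/(cos θ' − cos θ) = 1.2000
v = R·ω = 1.2000·-1.2500 = -1.5000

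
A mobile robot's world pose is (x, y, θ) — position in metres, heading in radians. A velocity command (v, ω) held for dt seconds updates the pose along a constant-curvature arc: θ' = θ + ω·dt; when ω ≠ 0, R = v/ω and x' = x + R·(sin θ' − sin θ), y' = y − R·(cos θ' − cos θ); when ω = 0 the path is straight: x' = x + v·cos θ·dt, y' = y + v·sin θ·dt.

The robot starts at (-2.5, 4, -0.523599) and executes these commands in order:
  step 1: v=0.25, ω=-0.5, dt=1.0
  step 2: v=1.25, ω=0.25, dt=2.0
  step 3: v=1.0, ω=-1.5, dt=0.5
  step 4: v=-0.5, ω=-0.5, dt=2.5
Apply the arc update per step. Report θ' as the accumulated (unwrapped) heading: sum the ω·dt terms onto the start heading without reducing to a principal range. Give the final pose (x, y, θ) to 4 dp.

step 1: θ'=-1.0236 (R=-0.5000) → pose (-2.3230, 3.8271, -1.0236)
step 2: θ'=-0.5236 (R=5.0000) → pose (-0.5531, 2.0985, -0.5236)
step 3: θ'=-1.2736 (R=-0.6667) → pose (-0.2490, 1.7164, -1.2736)
step 4: θ'=-2.5236 (R=1.0000) → pose (0.1278, 2.8242, -2.5236)

(0.1278, 2.8242, -2.5236)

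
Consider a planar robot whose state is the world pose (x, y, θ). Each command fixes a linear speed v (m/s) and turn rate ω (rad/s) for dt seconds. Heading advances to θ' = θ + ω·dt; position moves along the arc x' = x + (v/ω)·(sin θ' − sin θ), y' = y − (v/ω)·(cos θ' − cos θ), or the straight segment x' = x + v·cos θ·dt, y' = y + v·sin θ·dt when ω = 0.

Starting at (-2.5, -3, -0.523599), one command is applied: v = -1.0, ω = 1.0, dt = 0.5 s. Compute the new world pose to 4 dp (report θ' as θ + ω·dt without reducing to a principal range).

θ' = -0.5236 + 1.0·0.5 = -0.0236
R = v/ω = -1.0/1.0 = -1.0000
x' = -2.5 + -1.0000·(sin -0.0236 − sin -0.5236) = -2.9764
y' = -3 − -1.0000·(cos -0.0236 − cos -0.5236) = -2.8663

(-2.9764, -2.8663, -0.0236)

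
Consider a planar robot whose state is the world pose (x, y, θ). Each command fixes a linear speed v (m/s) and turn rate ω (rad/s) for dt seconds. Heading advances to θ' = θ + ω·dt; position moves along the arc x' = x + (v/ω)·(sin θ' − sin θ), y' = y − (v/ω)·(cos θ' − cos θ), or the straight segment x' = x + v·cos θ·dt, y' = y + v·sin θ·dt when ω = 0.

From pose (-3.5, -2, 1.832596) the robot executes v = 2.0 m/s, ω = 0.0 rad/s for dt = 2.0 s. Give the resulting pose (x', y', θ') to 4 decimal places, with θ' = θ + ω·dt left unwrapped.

(-4.5353, 1.8637, 1.8326)

θ' = 1.8326 + 0.0·2.0 = 1.8326
ω = 0 → straight: x' = -3.5 + 2.0·cos(1.8326)·2.0 = -4.5353
y' = -2 + 2.0·sin(1.8326)·2.0 = 1.8637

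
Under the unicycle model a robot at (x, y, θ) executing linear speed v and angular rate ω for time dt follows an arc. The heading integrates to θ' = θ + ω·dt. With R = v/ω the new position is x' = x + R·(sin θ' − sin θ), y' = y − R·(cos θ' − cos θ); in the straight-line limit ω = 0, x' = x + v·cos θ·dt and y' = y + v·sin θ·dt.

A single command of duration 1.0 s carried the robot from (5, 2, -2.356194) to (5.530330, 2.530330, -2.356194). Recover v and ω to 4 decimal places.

v = -0.7500, ω = 0.0000

Δθ = -2.356194 − -2.356194 = 0.000000
ω = Δθ/dt = 0.000000/1.0 = 0.0000
ω = 0 → v = (Δx·cos θ + Δy·sin θ)/dt = -0.7500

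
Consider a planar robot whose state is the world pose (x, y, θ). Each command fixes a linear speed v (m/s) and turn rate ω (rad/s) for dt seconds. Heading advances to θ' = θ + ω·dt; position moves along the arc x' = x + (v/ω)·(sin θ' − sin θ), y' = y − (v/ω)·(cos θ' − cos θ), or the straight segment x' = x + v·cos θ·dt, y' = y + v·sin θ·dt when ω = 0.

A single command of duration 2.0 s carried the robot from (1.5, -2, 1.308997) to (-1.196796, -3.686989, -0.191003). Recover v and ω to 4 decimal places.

v = -1.7500, ω = -0.7500

Δθ = -0.191003 − 1.308997 = -1.500000
ω = Δθ/dt = -1.500000/2.0 = -0.7500
R = Δx/(sin θ' − sin θ) = 2.3333
v = R·ω = 2.3333·-0.7500 = -1.7500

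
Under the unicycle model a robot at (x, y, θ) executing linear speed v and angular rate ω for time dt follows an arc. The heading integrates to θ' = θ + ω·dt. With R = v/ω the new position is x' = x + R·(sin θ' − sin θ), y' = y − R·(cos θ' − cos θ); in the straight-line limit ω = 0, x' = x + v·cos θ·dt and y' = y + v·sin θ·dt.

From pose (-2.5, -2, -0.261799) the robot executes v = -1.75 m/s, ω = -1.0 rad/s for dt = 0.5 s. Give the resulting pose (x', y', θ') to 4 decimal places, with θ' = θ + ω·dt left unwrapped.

(-3.2550, -1.5759, -0.7618)

θ' = -0.2618 + -1.0·0.5 = -0.7618
R = v/ω = -1.75/-1.0 = 1.7500
x' = -2.5 + 1.7500·(sin -0.7618 − sin -0.2618) = -3.2550
y' = -2 − 1.7500·(cos -0.7618 − cos -0.2618) = -1.5759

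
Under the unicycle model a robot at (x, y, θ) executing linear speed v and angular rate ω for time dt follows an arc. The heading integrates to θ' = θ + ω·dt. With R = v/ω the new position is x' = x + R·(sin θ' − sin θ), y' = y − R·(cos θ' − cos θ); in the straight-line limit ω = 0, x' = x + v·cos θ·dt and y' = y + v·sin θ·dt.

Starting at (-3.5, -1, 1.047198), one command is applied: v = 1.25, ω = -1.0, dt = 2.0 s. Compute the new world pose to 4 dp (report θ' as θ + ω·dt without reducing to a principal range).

θ' = 1.0472 + -1.0·2.0 = -0.9528
R = v/ω = 1.25/-1.0 = -1.2500
x' = -3.5 + -1.2500·(sin -0.9528 − sin 1.0472) = -1.3987
y' = -1 − -1.2500·(cos -0.9528 − cos 1.0472) = -0.9007

(-1.3987, -0.9007, -0.9528)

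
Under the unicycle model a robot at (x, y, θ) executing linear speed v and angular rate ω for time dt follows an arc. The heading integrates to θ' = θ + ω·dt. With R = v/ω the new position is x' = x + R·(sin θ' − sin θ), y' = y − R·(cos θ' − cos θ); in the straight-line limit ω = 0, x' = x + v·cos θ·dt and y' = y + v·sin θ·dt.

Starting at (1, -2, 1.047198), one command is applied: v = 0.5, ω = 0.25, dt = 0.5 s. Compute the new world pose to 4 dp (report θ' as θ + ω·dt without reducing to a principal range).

(1.1112, -1.7763, 1.1722)

θ' = 1.0472 + 0.25·0.5 = 1.1722
R = v/ω = 0.5/0.25 = 2.0000
x' = 1 + 2.0000·(sin 1.1722 − sin 1.0472) = 1.1112
y' = -2 − 2.0000·(cos 1.1722 − cos 1.0472) = -1.7763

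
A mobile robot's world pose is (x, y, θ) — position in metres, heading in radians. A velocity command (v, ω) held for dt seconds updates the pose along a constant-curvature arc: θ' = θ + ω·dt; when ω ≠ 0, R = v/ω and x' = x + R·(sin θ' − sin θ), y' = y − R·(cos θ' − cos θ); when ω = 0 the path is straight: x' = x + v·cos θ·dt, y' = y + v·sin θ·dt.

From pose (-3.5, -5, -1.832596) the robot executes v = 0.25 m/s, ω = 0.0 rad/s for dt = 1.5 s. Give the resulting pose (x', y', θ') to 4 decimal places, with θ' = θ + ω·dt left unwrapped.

θ' = -1.8326 + 0.0·1.5 = -1.8326
ω = 0 → straight: x' = -3.5 + 0.25·cos(-1.8326)·1.5 = -3.5971
y' = -5 + 0.25·sin(-1.8326)·1.5 = -5.3622

(-3.5971, -5.3622, -1.8326)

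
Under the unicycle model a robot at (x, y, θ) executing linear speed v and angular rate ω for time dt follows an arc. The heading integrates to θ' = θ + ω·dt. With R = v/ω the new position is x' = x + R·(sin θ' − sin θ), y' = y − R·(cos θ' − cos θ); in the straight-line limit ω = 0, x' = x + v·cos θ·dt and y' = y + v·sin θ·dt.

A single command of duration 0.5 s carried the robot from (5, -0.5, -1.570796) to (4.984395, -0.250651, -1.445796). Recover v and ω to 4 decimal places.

Δθ = -1.445796 − -1.570796 = 0.125000
ω = Δθ/dt = 0.125000/0.5 = 0.2500
R = −Δy/(cos θ' − cos θ) = -2.0000
v = R·ω = -2.0000·0.2500 = -0.5000

v = -0.5000, ω = 0.2500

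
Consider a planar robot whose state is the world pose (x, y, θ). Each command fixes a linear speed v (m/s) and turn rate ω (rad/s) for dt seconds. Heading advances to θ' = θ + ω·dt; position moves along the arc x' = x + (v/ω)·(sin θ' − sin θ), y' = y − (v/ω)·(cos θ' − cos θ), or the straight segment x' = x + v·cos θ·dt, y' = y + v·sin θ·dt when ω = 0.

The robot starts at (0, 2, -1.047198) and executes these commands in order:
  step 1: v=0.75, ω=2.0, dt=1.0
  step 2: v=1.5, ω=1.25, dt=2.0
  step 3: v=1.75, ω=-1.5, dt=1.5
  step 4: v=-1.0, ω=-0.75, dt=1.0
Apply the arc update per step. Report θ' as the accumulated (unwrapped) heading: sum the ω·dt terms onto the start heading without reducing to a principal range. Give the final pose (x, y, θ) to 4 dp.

(-2.8217, 4.6189, 0.4528)

step 1: θ'=0.9528 (R=0.3750) → pose (0.6304, 1.9702, 0.9528)
step 2: θ'=3.4528 (R=1.2000) → pose (-0.7151, 3.8079, 3.4528)
step 3: θ'=1.2028 (R=-1.1667) → pose (-2.1609, 5.3382, 1.2028)
step 4: θ'=0.4528 (R=1.3333) → pose (-2.8217, 4.6189, 0.4528)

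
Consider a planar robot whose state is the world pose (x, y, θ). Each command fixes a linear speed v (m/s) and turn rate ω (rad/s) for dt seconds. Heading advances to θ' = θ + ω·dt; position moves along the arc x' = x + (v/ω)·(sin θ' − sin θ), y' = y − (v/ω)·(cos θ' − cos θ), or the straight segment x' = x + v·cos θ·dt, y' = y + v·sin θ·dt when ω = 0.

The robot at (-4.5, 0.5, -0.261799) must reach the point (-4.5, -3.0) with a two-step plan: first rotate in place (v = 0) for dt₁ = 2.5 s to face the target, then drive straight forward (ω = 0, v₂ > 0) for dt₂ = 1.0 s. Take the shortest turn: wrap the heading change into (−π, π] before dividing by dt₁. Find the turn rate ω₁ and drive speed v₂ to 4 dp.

ω₁ = -0.5236, v₂ = 3.5000

heading to target = atan2(-3−0.5, -4.5−-4.5) = -1.5708
Δθ = wrap(-1.5708 − -0.2618) = -1.3090; ω₁ = Δθ/dt₁ = -0.5236
distance = √((-4.5−-4.5)² + (-3−0.5)²) = 3.5000; v₂ = distance/dt₂ = 3.5000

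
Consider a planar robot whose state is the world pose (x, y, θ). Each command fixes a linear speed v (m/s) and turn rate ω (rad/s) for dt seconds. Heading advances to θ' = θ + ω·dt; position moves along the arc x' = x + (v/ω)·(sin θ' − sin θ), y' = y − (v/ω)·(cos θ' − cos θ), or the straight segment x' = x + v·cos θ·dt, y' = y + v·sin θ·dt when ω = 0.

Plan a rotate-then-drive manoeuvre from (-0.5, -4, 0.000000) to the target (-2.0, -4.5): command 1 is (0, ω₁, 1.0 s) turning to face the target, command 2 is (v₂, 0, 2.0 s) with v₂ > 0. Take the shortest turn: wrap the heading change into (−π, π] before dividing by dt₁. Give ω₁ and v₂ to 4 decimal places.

heading to target = atan2(-4.5−-4, -2−-0.5) = -2.8198
Δθ = wrap(-2.8198 − 0.0000) = -2.8198; ω₁ = Δθ/dt₁ = -2.8198
distance = √((-2−-0.5)² + (-4.5−-4)²) = 1.5811; v₂ = distance/dt₂ = 0.7906

ω₁ = -2.8198, v₂ = 0.7906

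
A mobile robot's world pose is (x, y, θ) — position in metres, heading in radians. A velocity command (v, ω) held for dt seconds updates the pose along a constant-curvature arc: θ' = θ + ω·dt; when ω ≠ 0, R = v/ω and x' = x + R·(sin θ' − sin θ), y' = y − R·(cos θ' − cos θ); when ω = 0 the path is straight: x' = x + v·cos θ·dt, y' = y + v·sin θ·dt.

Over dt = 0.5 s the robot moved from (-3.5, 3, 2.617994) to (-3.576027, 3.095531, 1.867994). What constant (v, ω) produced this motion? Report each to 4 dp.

Δθ = 1.867994 − 2.617994 = -0.750000
ω = Δθ/dt = -0.750000/0.5 = -1.5000
R = −Δy/(cos θ' − cos θ) = -0.1667
v = R·ω = -0.1667·-1.5000 = 0.2500

v = 0.2500, ω = -1.5000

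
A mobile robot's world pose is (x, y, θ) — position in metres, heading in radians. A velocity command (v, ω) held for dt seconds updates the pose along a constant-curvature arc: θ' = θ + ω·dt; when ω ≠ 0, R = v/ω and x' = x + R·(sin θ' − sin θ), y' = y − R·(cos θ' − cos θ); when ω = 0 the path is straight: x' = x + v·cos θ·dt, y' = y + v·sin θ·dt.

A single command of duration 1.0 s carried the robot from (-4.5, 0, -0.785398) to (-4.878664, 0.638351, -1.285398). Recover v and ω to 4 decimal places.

v = -0.7500, ω = -0.5000

Δθ = -1.285398 − -0.785398 = -0.500000
ω = Δθ/dt = -0.500000/1.0 = -0.5000
R = −Δy/(cos θ' − cos θ) = 1.5000
v = R·ω = 1.5000·-0.5000 = -0.7500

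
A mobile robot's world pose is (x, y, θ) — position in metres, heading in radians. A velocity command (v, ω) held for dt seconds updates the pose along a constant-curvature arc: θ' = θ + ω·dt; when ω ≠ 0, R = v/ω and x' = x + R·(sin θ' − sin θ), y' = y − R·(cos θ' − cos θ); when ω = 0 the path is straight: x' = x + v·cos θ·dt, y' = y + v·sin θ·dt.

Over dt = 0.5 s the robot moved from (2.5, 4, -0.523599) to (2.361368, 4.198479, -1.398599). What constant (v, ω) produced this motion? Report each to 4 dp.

v = -0.5000, ω = -1.7500

Δθ = -1.398599 − -0.523599 = -0.875000
ω = Δθ/dt = -0.875000/0.5 = -1.7500
R = −Δy/(cos θ' − cos θ) = 0.2857
v = R·ω = 0.2857·-1.7500 = -0.5000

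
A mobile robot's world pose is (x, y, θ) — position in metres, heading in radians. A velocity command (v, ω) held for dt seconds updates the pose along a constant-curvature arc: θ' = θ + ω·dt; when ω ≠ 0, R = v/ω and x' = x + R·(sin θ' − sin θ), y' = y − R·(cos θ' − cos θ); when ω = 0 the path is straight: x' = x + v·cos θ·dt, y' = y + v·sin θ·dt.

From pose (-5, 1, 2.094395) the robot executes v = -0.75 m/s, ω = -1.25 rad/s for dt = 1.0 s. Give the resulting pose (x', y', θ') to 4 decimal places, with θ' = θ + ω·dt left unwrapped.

θ' = 2.0944 + -1.25·1.0 = 0.8444
R = v/ω = -0.75/-1.25 = 0.6000
x' = -5 + 0.6000·(sin 0.8444 − sin 2.0944) = -5.0711
y' = 1 − 0.6000·(cos 0.8444 − cos 2.0944) = 0.3015

(-5.0711, 0.3015, 0.8444)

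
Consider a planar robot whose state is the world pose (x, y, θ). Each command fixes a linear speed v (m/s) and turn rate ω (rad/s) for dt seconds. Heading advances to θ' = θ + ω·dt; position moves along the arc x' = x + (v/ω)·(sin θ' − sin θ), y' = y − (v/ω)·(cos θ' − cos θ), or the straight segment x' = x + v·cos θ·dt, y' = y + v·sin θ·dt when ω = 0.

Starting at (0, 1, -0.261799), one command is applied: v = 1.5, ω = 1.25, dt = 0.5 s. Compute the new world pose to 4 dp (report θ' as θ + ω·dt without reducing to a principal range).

θ' = -0.2618 + 1.25·0.5 = 0.3632
R = v/ω = 1.5/1.25 = 1.2000
x' = 0 + 1.2000·(sin 0.3632 − sin -0.2618) = 0.7369
y' = 1 − 1.2000·(cos 0.3632 − cos -0.2618) = 1.0374

(0.7369, 1.0374, 0.3632)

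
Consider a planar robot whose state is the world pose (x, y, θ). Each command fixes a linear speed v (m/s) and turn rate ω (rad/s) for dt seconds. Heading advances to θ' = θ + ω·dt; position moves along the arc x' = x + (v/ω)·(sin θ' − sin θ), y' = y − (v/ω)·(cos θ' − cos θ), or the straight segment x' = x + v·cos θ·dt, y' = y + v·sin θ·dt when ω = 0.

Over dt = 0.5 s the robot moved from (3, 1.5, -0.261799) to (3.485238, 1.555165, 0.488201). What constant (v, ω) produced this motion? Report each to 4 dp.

v = 1.0000, ω = 1.5000

Δθ = 0.488201 − -0.261799 = 0.750000
ω = Δθ/dt = 0.750000/0.5 = 1.5000
R = Δx/(sin θ' − sin θ) = 0.6667
v = R·ω = 0.6667·1.5000 = 1.0000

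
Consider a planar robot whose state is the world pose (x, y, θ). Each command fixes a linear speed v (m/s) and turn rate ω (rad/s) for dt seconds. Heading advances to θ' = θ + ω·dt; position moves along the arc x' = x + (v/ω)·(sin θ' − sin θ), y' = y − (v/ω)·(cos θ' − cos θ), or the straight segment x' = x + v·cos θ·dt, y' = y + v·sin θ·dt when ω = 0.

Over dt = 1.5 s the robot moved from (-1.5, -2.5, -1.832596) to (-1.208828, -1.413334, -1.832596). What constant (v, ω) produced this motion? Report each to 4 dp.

v = -0.7500, ω = 0.0000

Δθ = -1.832596 − -1.832596 = 0.000000
ω = Δθ/dt = 0.000000/1.5 = 0.0000
ω = 0 → v = (Δx·cos θ + Δy·sin θ)/dt = -0.7500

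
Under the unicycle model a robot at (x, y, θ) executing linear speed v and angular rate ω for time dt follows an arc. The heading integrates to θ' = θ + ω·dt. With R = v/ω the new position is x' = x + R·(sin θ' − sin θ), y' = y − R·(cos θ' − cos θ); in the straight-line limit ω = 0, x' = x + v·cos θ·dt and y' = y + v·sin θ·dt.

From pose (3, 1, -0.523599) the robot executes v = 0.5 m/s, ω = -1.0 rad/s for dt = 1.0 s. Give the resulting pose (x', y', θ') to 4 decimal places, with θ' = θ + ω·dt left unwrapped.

θ' = -0.5236 + -1.0·1.0 = -1.5236
R = v/ω = 0.5/-1.0 = -0.5000
x' = 3 + -0.5000·(sin -1.5236 − sin -0.5236) = 3.2494
y' = 1 − -0.5000·(cos -1.5236 − cos -0.5236) = 0.5906

(3.2494, 0.5906, -1.5236)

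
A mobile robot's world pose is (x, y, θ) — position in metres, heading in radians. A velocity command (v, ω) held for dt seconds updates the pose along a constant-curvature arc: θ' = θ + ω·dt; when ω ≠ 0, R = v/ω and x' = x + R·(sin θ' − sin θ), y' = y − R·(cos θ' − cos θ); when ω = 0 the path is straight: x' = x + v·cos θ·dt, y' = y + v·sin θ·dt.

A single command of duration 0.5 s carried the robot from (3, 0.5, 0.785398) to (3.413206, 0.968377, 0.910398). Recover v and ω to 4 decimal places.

v = 1.2500, ω = 0.2500

Δθ = 0.910398 − 0.785398 = 0.125000
ω = Δθ/dt = 0.125000/0.5 = 0.2500
R = −Δy/(cos θ' − cos θ) = 5.0000
v = R·ω = 5.0000·0.2500 = 1.2500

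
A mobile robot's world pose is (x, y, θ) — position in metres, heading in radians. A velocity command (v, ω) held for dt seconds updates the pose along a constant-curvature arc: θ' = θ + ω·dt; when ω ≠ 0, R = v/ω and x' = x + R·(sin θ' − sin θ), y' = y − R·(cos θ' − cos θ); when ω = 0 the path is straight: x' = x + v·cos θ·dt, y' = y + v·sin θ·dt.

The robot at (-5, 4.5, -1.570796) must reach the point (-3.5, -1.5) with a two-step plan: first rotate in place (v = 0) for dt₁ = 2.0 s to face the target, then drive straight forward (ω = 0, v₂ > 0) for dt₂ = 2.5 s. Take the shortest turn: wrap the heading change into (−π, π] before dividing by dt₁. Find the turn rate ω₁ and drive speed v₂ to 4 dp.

heading to target = atan2(-1.5−4.5, -3.5−-5) = -1.3258
Δθ = wrap(-1.3258 − -1.5708) = 0.2450; ω₁ = Δθ/dt₁ = 0.1225
distance = √((-3.5−-5)² + (-1.5−4.5)²) = 6.1847; v₂ = distance/dt₂ = 2.4739

ω₁ = 0.1225, v₂ = 2.4739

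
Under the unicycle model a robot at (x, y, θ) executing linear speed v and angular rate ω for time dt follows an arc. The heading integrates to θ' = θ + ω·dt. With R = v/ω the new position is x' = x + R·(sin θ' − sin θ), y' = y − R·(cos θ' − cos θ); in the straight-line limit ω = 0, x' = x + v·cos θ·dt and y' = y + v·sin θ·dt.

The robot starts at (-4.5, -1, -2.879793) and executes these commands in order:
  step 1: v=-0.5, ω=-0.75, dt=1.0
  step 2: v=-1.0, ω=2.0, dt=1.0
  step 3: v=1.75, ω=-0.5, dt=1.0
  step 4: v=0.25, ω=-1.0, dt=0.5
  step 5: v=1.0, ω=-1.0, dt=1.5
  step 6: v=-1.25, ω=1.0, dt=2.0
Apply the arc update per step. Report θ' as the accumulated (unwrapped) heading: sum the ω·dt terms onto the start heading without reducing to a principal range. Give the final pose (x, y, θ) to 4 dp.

(-3.1185, -2.0318, -2.1298)

step 1: θ'=-3.6298 (R=0.6667) → pose (-4.0148, -1.0552, -3.6298)
step 2: θ'=-1.6298 (R=-0.5000) → pose (-3.2811, -0.6431, -1.6298)
step 3: θ'=-2.1298 (R=-3.5000) → pose (-3.8078, -2.2929, -2.1298)
step 4: θ'=-2.6298 (R=-0.2500) → pose (-3.8973, -2.3782, -2.6298)
step 5: θ'=-4.1298 (R=-1.0000) → pose (-5.2221, -2.0566, -4.1298)
step 6: θ'=-2.1298 (R=-1.2500) → pose (-3.1185, -2.0318, -2.1298)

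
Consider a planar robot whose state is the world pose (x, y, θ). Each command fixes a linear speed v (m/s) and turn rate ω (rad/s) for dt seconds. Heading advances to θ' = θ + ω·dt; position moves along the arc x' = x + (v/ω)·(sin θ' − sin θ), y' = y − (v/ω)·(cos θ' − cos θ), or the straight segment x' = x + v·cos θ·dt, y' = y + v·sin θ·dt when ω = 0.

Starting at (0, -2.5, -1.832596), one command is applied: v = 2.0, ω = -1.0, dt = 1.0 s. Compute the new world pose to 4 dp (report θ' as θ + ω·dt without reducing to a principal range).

(-1.3236, -3.8876, -2.8326)

θ' = -1.8326 + -1.0·1.0 = -2.8326
R = v/ω = 2.0/-1.0 = -2.0000
x' = 0 + -2.0000·(sin -2.8326 − sin -1.8326) = -1.3236
y' = -2.5 − -2.0000·(cos -2.8326 − cos -1.8326) = -3.8876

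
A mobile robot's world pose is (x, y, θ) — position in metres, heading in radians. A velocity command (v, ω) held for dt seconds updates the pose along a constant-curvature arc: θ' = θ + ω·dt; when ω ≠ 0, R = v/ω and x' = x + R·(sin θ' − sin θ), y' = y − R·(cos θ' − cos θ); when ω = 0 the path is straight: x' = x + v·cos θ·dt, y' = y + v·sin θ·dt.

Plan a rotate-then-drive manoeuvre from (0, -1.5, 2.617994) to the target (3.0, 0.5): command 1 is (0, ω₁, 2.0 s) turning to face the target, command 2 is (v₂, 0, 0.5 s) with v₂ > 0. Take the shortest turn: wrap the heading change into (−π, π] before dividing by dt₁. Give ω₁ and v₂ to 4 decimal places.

ω₁ = -1.0150, v₂ = 7.2111

heading to target = atan2(0.5−-1.5, 3−0) = 0.5880
Δθ = wrap(0.5880 − 2.6180) = -2.0300; ω₁ = Δθ/dt₁ = -1.0150
distance = √((3−0)² + (0.5−-1.5)²) = 3.6056; v₂ = distance/dt₂ = 7.2111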